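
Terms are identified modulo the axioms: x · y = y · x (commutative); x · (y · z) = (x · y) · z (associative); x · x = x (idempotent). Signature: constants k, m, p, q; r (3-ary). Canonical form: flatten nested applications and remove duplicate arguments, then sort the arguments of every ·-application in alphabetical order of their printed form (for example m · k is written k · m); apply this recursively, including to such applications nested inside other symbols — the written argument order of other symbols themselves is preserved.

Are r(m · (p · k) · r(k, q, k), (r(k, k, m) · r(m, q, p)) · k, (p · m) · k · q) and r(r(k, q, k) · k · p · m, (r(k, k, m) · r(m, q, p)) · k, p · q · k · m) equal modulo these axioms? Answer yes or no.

Left:  r(m · (p · k) · r(k, q, k), (r(k, k, m) · r(m, q, p)) · k, (p · m) · k · q)
  Descend into:  (r(k, k, m) · r(m, q, p)) · k
  Flatten:  r(k, k, m) · r(m, q, p) · k
  Sort:  k · r(k, k, m) · r(m, q, p)
  Reassemble:  r(k · m · p · r(k, q, k), k · r(k, k, m) · r(m, q, p), k · m · p · q)
Right:  r(r(k, q, k) · k · p · m, (r(k, k, m) · r(m, q, p)) · k, p · q · k · m)
  Descend into:  (r(k, k, m) · r(m, q, p)) · k
  Un-nest:  r(k, k, m) · r(m, q, p) · k
  Sort arguments:  k · r(k, k, m) · r(m, q, p)
  Reassemble:  r(k · m · p · r(k, q, k), k · r(k, k, m) · r(m, q, p), k · m · p · q)

Answer: yes — both canonical forms are r(k · m · p · r(k, q, k), k · r(k, k, m) · r(m, q, p), k · m · p · q)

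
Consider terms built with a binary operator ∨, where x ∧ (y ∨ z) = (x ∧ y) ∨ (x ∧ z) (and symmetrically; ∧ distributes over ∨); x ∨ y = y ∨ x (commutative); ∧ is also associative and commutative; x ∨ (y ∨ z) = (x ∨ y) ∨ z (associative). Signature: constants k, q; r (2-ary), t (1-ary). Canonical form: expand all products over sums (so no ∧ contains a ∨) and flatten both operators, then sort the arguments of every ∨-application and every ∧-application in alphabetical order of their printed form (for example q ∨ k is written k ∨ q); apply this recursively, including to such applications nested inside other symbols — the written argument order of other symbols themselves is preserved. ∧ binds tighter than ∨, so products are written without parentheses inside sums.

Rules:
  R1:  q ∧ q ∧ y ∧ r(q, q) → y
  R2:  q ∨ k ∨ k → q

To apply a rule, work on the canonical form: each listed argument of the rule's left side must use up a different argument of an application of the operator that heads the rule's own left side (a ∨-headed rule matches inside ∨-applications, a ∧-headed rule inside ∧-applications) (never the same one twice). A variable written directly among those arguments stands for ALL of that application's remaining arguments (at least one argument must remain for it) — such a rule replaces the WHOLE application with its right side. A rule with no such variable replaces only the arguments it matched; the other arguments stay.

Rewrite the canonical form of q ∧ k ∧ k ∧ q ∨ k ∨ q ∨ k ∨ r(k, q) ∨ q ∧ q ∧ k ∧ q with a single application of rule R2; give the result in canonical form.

Canonical form:  k ∨ k ∨ k ∧ k ∧ q ∧ q ∨ k ∧ q ∧ q ∧ q ∨ q ∨ r(k, q)
Apply R2:  consuming k, k, q
Result:  k ∧ k ∧ q ∧ q ∨ k ∧ q ∧ q ∧ q ∨ q ∨ r(k, q)

Answer: k ∧ k ∧ q ∧ q ∨ k ∧ q ∧ q ∧ q ∨ q ∨ r(k, q)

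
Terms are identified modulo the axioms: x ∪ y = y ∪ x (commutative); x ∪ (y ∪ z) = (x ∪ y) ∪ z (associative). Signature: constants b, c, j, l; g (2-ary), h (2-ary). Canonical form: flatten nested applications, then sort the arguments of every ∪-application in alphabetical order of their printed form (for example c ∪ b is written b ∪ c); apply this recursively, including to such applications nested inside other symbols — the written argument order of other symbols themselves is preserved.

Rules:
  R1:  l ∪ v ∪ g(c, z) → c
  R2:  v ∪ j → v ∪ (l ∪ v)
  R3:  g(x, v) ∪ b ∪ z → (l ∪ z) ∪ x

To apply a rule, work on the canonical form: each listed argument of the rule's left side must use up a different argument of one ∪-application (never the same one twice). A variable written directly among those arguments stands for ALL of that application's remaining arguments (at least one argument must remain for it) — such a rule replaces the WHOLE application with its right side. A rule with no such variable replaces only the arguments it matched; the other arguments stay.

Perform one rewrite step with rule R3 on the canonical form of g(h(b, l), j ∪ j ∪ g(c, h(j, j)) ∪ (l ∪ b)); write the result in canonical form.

Answer: g(h(b, l), c ∪ j ∪ j ∪ l ∪ l)

Derivation:
Canonical form:  g(h(b, l), b ∪ g(c, h(j, j)) ∪ j ∪ j ∪ l)
R3 matches:  uses b, g(c, h(j, j));  v := h(j, j), x := c, z := j ∪ j ∪ l
Every leftover argument binds to the variable; the entire application is replaced.
Result:  g(h(b, l), c ∪ j ∪ j ∪ l ∪ l)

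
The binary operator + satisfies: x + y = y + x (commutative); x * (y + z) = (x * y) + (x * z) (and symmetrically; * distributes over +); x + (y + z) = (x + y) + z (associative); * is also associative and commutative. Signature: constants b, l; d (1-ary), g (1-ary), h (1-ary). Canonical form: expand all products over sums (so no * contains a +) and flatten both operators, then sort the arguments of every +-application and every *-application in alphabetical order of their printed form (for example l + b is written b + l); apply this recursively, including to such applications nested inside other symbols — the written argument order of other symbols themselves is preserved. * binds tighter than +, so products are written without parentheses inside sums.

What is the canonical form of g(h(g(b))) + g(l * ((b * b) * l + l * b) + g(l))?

Expand products over sums:  g(h(g(b))) + g(b * b * l * l + b * l * l + g(l))
Sort arguments:  g(b * b * l * l + b * l * l + g(l)) + g(h(g(b)))

Answer: g(b * b * l * l + b * l * l + g(l)) + g(h(g(b)))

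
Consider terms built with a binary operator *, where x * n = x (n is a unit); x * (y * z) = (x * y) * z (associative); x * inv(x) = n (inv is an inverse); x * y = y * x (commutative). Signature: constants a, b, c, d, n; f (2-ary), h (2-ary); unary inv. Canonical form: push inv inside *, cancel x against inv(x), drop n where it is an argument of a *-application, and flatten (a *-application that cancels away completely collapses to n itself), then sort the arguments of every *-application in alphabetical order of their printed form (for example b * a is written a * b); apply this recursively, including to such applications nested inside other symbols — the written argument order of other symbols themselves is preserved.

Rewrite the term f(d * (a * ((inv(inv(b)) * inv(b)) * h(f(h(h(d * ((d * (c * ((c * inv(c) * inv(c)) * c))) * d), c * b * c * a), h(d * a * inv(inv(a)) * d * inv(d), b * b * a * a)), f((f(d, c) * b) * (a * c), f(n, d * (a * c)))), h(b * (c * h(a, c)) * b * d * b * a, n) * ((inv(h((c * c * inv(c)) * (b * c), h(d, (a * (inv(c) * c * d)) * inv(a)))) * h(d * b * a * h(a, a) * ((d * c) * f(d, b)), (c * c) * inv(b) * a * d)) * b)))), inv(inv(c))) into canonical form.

Descend into:  d * (a * ((inv(inv(b)) * inv(b)) * h(f(h(h(d * ((d * (c * ((c * inv(c) * inv(c)) * c))) * d), c * b * c * a), h(d * a * inv(inv(a)) * d * inv(d), b * b * a * a)), f((f(d, c) * b) * (a * c), f(n, d * (a * c)))), h(b * (c * h(a, c)) * b * d * b * a, n) * ((inv(h((c * c * inv(c)) * (b * c), h(d, (a * (inv(c) * c * d)) * inv(a)))) * h(d * b * a * h(a, a) * ((d * c) * f(d, b)), (c * c) * inv(b) * a * d)) * b))))
Push inv inside:  distribute inv over * and collapse double inv
Cancel inverse pairs:  b cancels
Combine occurrences:  d * a * h(f(h(h(c * d * d * d, a * b * c * c), h(a * a * d, a * a * b * b)), f(a * b * c * f(d, c), f(n, a * c * d))), b * h(a * b * b * b * c * d * h(a, c), n) * h(a * b * c * d * d * f(d, b) * h(a, a), a * c * c * d * inv(b)) * inv(h(b * c * c, h(d, d))))
Sort arguments:  a * d * h(f(h(h(c * d * d * d, a * b * c * c), h(a * a * d, a * a * b * b)), f(a * b * c * f(d, c), f(n, a * c * d))), b * h(a * b * b * b * c * d * h(a, c), n) * h(a * b * c * d * d * f(d, b) * h(a, a), a * c * c * d * inv(b)) * inv(h(b * c * c, h(d, d))))
Rebuild:  f(a * d * h(f(h(h(c * d * d * d, a * b * c * c), h(a * a * d, a * a * b * b)), f(a * b * c * f(d, c), f(n, a * c * d))), b * h(a * b * b * b * c * d * h(a, c), n) * h(a * b * c * d * d * f(d, b) * h(a, a), a * c * c * d * inv(b)) * inv(h(b * c * c, h(d, d)))), c)

Answer: f(a * d * h(f(h(h(c * d * d * d, a * b * c * c), h(a * a * d, a * a * b * b)), f(a * b * c * f(d, c), f(n, a * c * d))), b * h(a * b * b * b * c * d * h(a, c), n) * h(a * b * c * d * d * f(d, b) * h(a, a), a * c * c * d * inv(b)) * inv(h(b * c * c, h(d, d)))), c)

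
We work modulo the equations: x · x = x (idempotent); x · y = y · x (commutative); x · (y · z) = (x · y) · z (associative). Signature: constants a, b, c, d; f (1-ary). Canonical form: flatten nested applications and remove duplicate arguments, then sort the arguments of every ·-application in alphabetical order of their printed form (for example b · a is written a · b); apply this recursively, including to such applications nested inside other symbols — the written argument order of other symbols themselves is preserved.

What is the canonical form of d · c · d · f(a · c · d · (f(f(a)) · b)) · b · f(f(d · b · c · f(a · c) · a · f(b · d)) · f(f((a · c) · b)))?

Answer: b · c · d · f(a · b · c · d · f(f(a))) · f(f(a · b · c · d · f(a · c) · f(b · d)) · f(f(a · b · c)))

Derivation:
Inside:  f(a · c · d · (f(f(a)) · b))  →  f(a · b · c · d · f(f(a)))
Simplify inside:  f(f(d · b · c · f(a · c) · a · f(b · d)) · f(f((a · c) · b)))  →  f(f(a · b · c · d · f(a · c) · f(b · d)) · f(f(a · b · c)))
Drop duplicates:  drop duplicate d
Sort:  b · c · d · f(a · b · c · d · f(f(a))) · f(f(a · b · c · d · f(a · c) · f(b · d)) · f(f(a · b · c)))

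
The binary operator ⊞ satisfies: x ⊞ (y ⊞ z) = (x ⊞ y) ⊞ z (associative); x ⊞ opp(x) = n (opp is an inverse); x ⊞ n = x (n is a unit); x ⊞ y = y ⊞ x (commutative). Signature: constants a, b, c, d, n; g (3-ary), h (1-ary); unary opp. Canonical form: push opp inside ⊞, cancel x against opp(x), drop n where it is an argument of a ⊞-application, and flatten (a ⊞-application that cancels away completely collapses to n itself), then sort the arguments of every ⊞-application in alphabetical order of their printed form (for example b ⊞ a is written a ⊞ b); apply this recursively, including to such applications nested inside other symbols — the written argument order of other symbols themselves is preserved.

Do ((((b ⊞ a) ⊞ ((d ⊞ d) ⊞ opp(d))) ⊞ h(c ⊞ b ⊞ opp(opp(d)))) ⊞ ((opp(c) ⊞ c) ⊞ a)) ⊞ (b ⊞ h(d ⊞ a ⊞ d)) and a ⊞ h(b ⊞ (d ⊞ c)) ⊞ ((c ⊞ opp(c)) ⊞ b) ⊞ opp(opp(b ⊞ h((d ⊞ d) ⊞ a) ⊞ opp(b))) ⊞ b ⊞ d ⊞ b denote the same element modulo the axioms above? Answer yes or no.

Answer: no — a ⊞ a ⊞ b ⊞ b ⊞ d ⊞ h(a ⊞ d ⊞ d) ⊞ h(b ⊞ c ⊞ d) vs a ⊞ b ⊞ b ⊞ b ⊞ d ⊞ h(a ⊞ d ⊞ d) ⊞ h(b ⊞ c ⊞ d)

Derivation:
Left:  ((((b ⊞ a) ⊞ ((d ⊞ d) ⊞ opp(d))) ⊞ h(c ⊞ b ⊞ opp(opp(d)))) ⊞ ((opp(c) ⊞ c) ⊞ a)) ⊞ (b ⊞ h(d ⊞ a ⊞ d))
  Push opp inside:  distribute opp over ⊞ and collapse double opp
  Cancel inverse pairs:  c cancels
  Combine occurrences:  b ⊞ b ⊞ a ⊞ a ⊞ d ⊞ h(b ⊞ c ⊞ d) ⊞ h(a ⊞ d ⊞ d)
  Sort arguments:  a ⊞ a ⊞ b ⊞ b ⊞ d ⊞ h(a ⊞ d ⊞ d) ⊞ h(b ⊞ c ⊞ d)
Right:  a ⊞ h(b ⊞ (d ⊞ c)) ⊞ ((c ⊞ opp(c)) ⊞ b) ⊞ opp(opp(b ⊞ h((d ⊞ d) ⊞ a) ⊞ opp(b))) ⊞ b ⊞ d ⊞ b
  Push opp inside:  distribute opp over ⊞ and collapse double opp
  Inverses cancel:  c cancels
  Collect terms:  a ⊞ h(b ⊞ c ⊞ d) ⊞ b ⊞ b ⊞ b ⊞ h(a ⊞ d ⊞ d) ⊞ d
  Order the arguments:  a ⊞ b ⊞ b ⊞ b ⊞ d ⊞ h(a ⊞ d ⊞ d) ⊞ h(b ⊞ c ⊞ d)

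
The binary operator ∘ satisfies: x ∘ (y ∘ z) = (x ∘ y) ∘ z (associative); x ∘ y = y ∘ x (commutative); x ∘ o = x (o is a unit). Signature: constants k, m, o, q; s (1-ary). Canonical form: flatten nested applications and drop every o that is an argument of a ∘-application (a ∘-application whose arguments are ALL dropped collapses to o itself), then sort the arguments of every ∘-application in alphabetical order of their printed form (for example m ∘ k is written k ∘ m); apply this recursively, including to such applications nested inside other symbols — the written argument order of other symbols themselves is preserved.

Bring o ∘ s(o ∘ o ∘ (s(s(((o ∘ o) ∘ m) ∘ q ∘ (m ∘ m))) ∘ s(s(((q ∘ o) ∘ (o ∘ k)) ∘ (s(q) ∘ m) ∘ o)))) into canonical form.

Answer: s(s(s(k ∘ m ∘ q ∘ s(q))) ∘ s(s(m ∘ m ∘ m ∘ q)))

Derivation:
Inside:  s(o ∘ o ∘ (s(s(((o ∘ o) ∘ m) ∘ q ∘ (m ∘ m))) ∘ s(s(((q ∘ o) ∘ (o ∘ k)) ∘ (s(q) ∘ m) ∘ o))))  →  s(s(s(k ∘ m ∘ q ∘ s(q))) ∘ s(s(m ∘ m ∘ m ∘ q)))
Unit:  drop o
Sort:  s(s(s(k ∘ m ∘ q ∘ s(q))) ∘ s(s(m ∘ m ∘ m ∘ q)))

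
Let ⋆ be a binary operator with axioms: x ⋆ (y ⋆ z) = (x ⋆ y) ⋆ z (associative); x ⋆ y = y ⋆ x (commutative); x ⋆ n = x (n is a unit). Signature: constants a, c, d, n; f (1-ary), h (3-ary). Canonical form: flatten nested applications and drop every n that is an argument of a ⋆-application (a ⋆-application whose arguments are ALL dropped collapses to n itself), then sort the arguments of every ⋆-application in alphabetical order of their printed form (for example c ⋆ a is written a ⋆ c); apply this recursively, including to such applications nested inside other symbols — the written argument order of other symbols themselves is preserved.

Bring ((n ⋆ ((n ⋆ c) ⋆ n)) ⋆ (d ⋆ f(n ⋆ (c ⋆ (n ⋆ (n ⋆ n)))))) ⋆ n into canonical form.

Answer: c ⋆ d ⋆ f(c)

Derivation:
Flatten:  n ⋆ n ⋆ c ⋆ n ⋆ d ⋆ f(n ⋆ (c ⋆ (n ⋆ (n ⋆ n)))) ⋆ n
Simplify inside:  f(n ⋆ (c ⋆ (n ⋆ (n ⋆ n))))  →  f(c)
Drop the unit:  drop n (×4)
Sort:  c ⋆ d ⋆ f(c)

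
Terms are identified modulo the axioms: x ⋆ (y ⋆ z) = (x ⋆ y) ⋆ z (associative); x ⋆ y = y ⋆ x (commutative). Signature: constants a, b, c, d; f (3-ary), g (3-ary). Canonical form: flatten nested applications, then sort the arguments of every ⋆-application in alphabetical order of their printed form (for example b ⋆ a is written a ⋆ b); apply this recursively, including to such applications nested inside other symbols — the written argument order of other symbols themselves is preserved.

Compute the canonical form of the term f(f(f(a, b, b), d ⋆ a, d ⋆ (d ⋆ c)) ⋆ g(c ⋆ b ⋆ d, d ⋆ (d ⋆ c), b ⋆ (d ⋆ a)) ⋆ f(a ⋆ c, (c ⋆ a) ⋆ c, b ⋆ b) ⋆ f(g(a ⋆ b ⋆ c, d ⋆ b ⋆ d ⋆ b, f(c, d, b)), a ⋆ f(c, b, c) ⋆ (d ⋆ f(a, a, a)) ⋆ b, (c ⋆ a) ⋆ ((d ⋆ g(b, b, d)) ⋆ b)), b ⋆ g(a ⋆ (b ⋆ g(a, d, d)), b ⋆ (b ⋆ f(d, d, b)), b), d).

Answer: f(f(a ⋆ c, a ⋆ c ⋆ c, b ⋆ b) ⋆ f(f(a, b, b), a ⋆ d, c ⋆ d ⋆ d) ⋆ f(g(a ⋆ b ⋆ c, b ⋆ b ⋆ d ⋆ d, f(c, d, b)), a ⋆ b ⋆ d ⋆ f(a, a, a) ⋆ f(c, b, c), a ⋆ b ⋆ c ⋆ d ⋆ g(b, b, d)) ⋆ g(b ⋆ c ⋆ d, c ⋆ d ⋆ d, a ⋆ b ⋆ d), b ⋆ g(a ⋆ b ⋆ g(a, d, d), b ⋆ b ⋆ f(d, d, b), b), d)

Derivation:
Focus inside:  f(f(a, b, b), d ⋆ a, d ⋆ (d ⋆ c)) ⋆ g(c ⋆ b ⋆ d, d ⋆ (d ⋆ c), b ⋆ (d ⋆ a)) ⋆ f(a ⋆ c, (c ⋆ a) ⋆ c, b ⋆ b) ⋆ f(g(a ⋆ b ⋆ c, d ⋆ b ⋆ d ⋆ b, f(c, d, b)), a ⋆ f(c, b, c) ⋆ (d ⋆ f(a, a, a)) ⋆ b, (c ⋆ a) ⋆ ((d ⋆ g(b, b, d)) ⋆ b))
Canonicalize subterm:  f(f(a, b, b), d ⋆ a, d ⋆ (d ⋆ c))  →  f(f(a, b, b), a ⋆ d, c ⋆ d ⋆ d)
Simplify inside:  g(c ⋆ b ⋆ d, d ⋆ (d ⋆ c), b ⋆ (d ⋆ a))  →  g(b ⋆ c ⋆ d, c ⋆ d ⋆ d, a ⋆ b ⋆ d)
Simplify inside:  f(a ⋆ c, (c ⋆ a) ⋆ c, b ⋆ b)  →  f(a ⋆ c, a ⋆ c ⋆ c, b ⋆ b)
Sort:  f(a ⋆ c, a ⋆ c ⋆ c, b ⋆ b) ⋆ f(f(a, b, b), a ⋆ d, c ⋆ d ⋆ d) ⋆ f(g(a ⋆ b ⋆ c, b ⋆ b ⋆ d ⋆ d, f(c, d, b)), a ⋆ b ⋆ d ⋆ f(a, a, a) ⋆ f(c, b, c), a ⋆ b ⋆ c ⋆ d ⋆ g(b, b, d)) ⋆ g(b ⋆ c ⋆ d, c ⋆ d ⋆ d, a ⋆ b ⋆ d)
Rebuild:  f(f(a ⋆ c, a ⋆ c ⋆ c, b ⋆ b) ⋆ f(f(a, b, b), a ⋆ d, c ⋆ d ⋆ d) ⋆ f(g(a ⋆ b ⋆ c, b ⋆ b ⋆ d ⋆ d, f(c, d, b)), a ⋆ b ⋆ d ⋆ f(a, a, a) ⋆ f(c, b, c), a ⋆ b ⋆ c ⋆ d ⋆ g(b, b, d)) ⋆ g(b ⋆ c ⋆ d, c ⋆ d ⋆ d, a ⋆ b ⋆ d), b ⋆ g(a ⋆ b ⋆ g(a, d, d), b ⋆ b ⋆ f(d, d, b), b), d)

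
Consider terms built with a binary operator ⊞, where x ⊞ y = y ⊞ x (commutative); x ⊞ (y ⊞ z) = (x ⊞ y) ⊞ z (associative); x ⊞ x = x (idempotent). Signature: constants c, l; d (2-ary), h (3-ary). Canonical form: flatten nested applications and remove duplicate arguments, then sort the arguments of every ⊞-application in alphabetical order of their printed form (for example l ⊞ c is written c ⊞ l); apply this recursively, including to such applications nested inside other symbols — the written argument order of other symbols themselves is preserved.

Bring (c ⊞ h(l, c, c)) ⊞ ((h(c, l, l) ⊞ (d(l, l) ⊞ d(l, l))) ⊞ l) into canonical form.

Answer: c ⊞ d(l, l) ⊞ h(c, l, l) ⊞ h(l, c, c) ⊞ l

Derivation:
Flatten:  c ⊞ h(l, c, c) ⊞ h(c, l, l) ⊞ d(l, l) ⊞ d(l, l) ⊞ l
Drop duplicates:  drop duplicate d(l, l)
Sort:  c ⊞ d(l, l) ⊞ h(c, l, l) ⊞ h(l, c, c) ⊞ l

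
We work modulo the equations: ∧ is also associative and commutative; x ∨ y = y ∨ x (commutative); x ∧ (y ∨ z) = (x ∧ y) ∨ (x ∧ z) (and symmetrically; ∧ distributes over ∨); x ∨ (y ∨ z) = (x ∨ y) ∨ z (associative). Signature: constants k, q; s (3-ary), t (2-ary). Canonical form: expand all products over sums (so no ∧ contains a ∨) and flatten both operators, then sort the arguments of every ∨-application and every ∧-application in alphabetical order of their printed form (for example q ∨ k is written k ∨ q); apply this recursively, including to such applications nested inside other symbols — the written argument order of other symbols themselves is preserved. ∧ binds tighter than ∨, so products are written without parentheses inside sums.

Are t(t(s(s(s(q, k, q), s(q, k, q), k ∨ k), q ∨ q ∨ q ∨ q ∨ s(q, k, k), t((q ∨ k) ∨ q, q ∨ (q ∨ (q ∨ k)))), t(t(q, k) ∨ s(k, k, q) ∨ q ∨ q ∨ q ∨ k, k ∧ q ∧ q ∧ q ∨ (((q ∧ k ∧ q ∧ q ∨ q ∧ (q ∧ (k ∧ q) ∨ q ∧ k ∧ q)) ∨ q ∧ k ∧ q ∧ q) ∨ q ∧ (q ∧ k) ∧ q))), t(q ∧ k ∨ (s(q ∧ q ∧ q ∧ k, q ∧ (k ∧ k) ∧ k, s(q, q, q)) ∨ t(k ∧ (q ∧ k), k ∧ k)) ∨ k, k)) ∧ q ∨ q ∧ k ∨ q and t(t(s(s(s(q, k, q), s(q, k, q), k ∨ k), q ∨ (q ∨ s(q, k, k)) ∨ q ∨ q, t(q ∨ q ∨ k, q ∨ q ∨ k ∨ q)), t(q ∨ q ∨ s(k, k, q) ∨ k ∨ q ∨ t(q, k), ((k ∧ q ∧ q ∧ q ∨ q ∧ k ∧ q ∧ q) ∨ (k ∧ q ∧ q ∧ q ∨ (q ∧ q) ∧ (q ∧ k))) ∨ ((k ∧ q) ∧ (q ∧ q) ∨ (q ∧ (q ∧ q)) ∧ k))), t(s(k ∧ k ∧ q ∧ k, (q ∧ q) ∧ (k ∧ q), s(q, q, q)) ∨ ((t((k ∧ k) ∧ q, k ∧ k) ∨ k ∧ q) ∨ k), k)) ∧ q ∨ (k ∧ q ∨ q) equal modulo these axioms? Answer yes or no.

Answer: no — k ∧ q ∨ q ∨ q ∧ t(t(s(s(s(q, k, q), s(q, k, q), k ∨ k), q ∨ q ∨ q ∨ q ∨ s(q, k, k), t(k ∨ q ∨ q, k ∨ q ∨ q ∨ q)), t(k ∨ q ∨ q ∨ q ∨ s(k, k, q) ∨ t(q, k), k ∧ q ∧ q ∧ q ∨ k ∧ q ∧ q ∧ q ∨ k ∧ q ∧ q ∧ q ∨ k ∧ q ∧ q ∧ q ∨ k ∧ q ∧ q ∧ q ∨ k ∧ q ∧ q ∧ q)), t(k ∨ k ∧ q ∨ s(k ∧ q ∧ q ∧ q, k ∧ k ∧ k ∧ q, s(q, q, q)) ∨ t(k ∧ k ∧ q, k ∧ k), k)) vs k ∧ q ∨ q ∨ q ∧ t(t(s(s(s(q, k, q), s(q, k, q), k ∨ k), q ∨ q ∨ q ∨ q ∨ s(q, k, k), t(k ∨ q ∨ q, k ∨ q ∨ q ∨ q)), t(k ∨ q ∨ q ∨ q ∨ s(k, k, q) ∨ t(q, k), k ∧ q ∧ q ∧ q ∨ k ∧ q ∧ q ∧ q ∨ k ∧ q ∧ q ∧ q ∨ k ∧ q ∧ q ∧ q ∨ k ∧ q ∧ q ∧ q ∨ k ∧ q ∧ q ∧ q)), t(k ∨ k ∧ q ∨ s(k ∧ k ∧ k ∧ q, k ∧ q ∧ q ∧ q, s(q, q, q)) ∨ t(k ∧ k ∧ q, k ∧ k), k))

Derivation:
Left:  t(t(s(s(s(q, k, q), s(q, k, q), k ∨ k), q ∨ q ∨ q ∨ q ∨ s(q, k, k), t((q ∨ k) ∨ q, q ∨ (q ∨ (q ∨ k)))), t(t(q, k) ∨ s(k, k, q) ∨ q ∨ q ∨ q ∨ k, k ∧ q ∧ q ∧ q ∨ (((q ∧ k ∧ q ∧ q ∨ q ∧ (q ∧ (k ∧ q) ∨ q ∧ k ∧ q)) ∨ q ∧ k ∧ q ∧ q) ∨ q ∧ (q ∧ k) ∧ q))), t(q ∧ k ∨ (s(q ∧ q ∧ q ∧ k, q ∧ (k ∧ k) ∧ k, s(q, q, q)) ∨ t(k ∧ (q ∧ k), k ∧ k)) ∨ k, k)) ∧ q ∨ q ∧ k ∨ q
  Expand products over sums:  q ∧ t(t(s(s(s(q, k, q), s(q, k, q), k ∨ k), q ∨ q ∨ q ∨ q ∨ s(q, k, k), t(k ∨ q ∨ q, k ∨ q ∨ q ∨ q)), t(k ∨ q ∨ q ∨ q ∨ s(k, k, q) ∨ t(q, k), k ∧ q ∧ q ∧ q ∨ k ∧ q ∧ q ∧ q ∨ k ∧ q ∧ q ∧ q ∨ k ∧ q ∧ q ∧ q ∨ k ∧ q ∧ q ∧ q ∨ k ∧ q ∧ q ∧ q)), t(k ∨ k ∧ q ∨ s(k ∧ q ∧ q ∧ q, k ∧ k ∧ k ∧ q, s(q, q, q)) ∨ t(k ∧ k ∧ q, k ∧ k), k)) ∨ k ∧ q ∨ q
  Sort arguments:  k ∧ q ∨ q ∨ q ∧ t(t(s(s(s(q, k, q), s(q, k, q), k ∨ k), q ∨ q ∨ q ∨ q ∨ s(q, k, k), t(k ∨ q ∨ q, k ∨ q ∨ q ∨ q)), t(k ∨ q ∨ q ∨ q ∨ s(k, k, q) ∨ t(q, k), k ∧ q ∧ q ∧ q ∨ k ∧ q ∧ q ∧ q ∨ k ∧ q ∧ q ∧ q ∨ k ∧ q ∧ q ∧ q ∨ k ∧ q ∧ q ∧ q ∨ k ∧ q ∧ q ∧ q)), t(k ∨ k ∧ q ∨ s(k ∧ q ∧ q ∧ q, k ∧ k ∧ k ∧ q, s(q, q, q)) ∨ t(k ∧ k ∧ q, k ∧ k), k))
Right:  t(t(s(s(s(q, k, q), s(q, k, q), k ∨ k), q ∨ (q ∨ s(q, k, k)) ∨ q ∨ q, t(q ∨ q ∨ k, q ∨ q ∨ k ∨ q)), t(q ∨ q ∨ s(k, k, q) ∨ k ∨ q ∨ t(q, k), ((k ∧ q ∧ q ∧ q ∨ q ∧ k ∧ q ∧ q) ∨ (k ∧ q ∧ q ∧ q ∨ (q ∧ q) ∧ (q ∧ k))) ∨ ((k ∧ q) ∧ (q ∧ q) ∨ (q ∧ (q ∧ q)) ∧ k))), t(s(k ∧ k ∧ q ∧ k, (q ∧ q) ∧ (k ∧ q), s(q, q, q)) ∨ ((t((k ∧ k) ∧ q, k ∧ k) ∨ k ∧ q) ∨ k), k)) ∧ q ∨ (k ∧ q ∨ q)
  Merge nested applications:  q ∧ t(t(s(s(s(q, k, q), s(q, k, q), k ∨ k), q ∨ q ∨ q ∨ q ∨ s(q, k, k), t(k ∨ q ∨ q, k ∨ q ∨ q ∨ q)), t(k ∨ q ∨ q ∨ q ∨ s(k, k, q) ∨ t(q, k), k ∧ q ∧ q ∧ q ∨ k ∧ q ∧ q ∧ q ∨ k ∧ q ∧ q ∧ q ∨ k ∧ q ∧ q ∧ q ∨ k ∧ q ∧ q ∧ q ∨ k ∧ q ∧ q ∧ q)), t(k ∨ k ∧ q ∨ s(k ∧ k ∧ k ∧ q, k ∧ q ∧ q ∧ q, s(q, q, q)) ∨ t(k ∧ k ∧ q, k ∧ k), k)) ∨ k ∧ q ∨ q
  Sort arguments:  k ∧ q ∨ q ∨ q ∧ t(t(s(s(s(q, k, q), s(q, k, q), k ∨ k), q ∨ q ∨ q ∨ q ∨ s(q, k, k), t(k ∨ q ∨ q, k ∨ q ∨ q ∨ q)), t(k ∨ q ∨ q ∨ q ∨ s(k, k, q) ∨ t(q, k), k ∧ q ∧ q ∧ q ∨ k ∧ q ∧ q ∧ q ∨ k ∧ q ∧ q ∧ q ∨ k ∧ q ∧ q ∧ q ∨ k ∧ q ∧ q ∧ q ∨ k ∧ q ∧ q ∧ q)), t(k ∨ k ∧ q ∨ s(k ∧ k ∧ k ∧ q, k ∧ q ∧ q ∧ q, s(q, q, q)) ∨ t(k ∧ k ∧ q, k ∧ k), k))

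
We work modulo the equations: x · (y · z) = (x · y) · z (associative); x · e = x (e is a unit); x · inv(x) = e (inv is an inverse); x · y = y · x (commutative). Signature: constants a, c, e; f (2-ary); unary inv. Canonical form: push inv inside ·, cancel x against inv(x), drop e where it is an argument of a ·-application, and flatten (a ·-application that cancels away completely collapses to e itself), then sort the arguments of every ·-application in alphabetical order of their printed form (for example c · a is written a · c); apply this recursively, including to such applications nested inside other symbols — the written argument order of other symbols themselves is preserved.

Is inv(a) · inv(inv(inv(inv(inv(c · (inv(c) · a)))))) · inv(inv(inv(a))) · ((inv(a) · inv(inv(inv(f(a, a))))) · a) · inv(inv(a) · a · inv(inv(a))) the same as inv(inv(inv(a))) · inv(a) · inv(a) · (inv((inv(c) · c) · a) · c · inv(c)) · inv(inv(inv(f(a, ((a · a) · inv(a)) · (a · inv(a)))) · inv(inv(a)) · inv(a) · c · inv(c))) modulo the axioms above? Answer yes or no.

Answer: yes — both canonical forms are inv(a) · inv(a) · inv(a) · inv(a) · inv(f(a, a))

Derivation:
Left:  inv(a) · inv(inv(inv(inv(inv(c · (inv(c) · a)))))) · inv(inv(inv(a))) · ((inv(a) · inv(inv(inv(f(a, a))))) · a) · inv(inv(a) · a · inv(inv(a)))
  Push inv inside:  distribute inv over · and collapse double inv
  Cancel:  c cancels
  Collect terms:  inv(a) · inv(a) · inv(a) · inv(a) · inv(f(a, a))
Right:  inv(inv(inv(a))) · inv(a) · inv(a) · (inv((inv(c) · c) · a) · c · inv(c)) · inv(inv(inv(f(a, ((a · a) · inv(a)) · (a · inv(a)))) · inv(inv(a)) · inv(a) · c · inv(c)))
  Push inv inside:  distribute inv over · and collapse double inv
  Cancel inverse pairs:  c cancels
  Combine occurrences:  inv(a) · inv(a) · inv(a) · inv(a) · inv(f(a, a))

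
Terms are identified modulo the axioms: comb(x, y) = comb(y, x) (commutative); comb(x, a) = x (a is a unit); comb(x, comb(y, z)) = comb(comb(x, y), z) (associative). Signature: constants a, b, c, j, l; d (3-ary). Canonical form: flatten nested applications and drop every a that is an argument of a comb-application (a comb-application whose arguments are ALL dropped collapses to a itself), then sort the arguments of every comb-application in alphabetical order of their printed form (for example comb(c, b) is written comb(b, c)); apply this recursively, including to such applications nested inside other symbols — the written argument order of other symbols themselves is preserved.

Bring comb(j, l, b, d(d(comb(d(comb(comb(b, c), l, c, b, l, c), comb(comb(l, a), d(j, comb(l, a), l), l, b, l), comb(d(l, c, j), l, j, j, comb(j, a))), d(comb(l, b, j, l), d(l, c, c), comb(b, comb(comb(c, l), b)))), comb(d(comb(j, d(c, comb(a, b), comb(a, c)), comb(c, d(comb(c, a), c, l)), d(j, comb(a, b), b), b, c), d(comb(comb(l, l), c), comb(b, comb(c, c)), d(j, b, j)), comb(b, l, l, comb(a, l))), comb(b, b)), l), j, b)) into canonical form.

Simplify inside:  d(d(comb(d(comb(comb(b, c), l, c, b, l, c), comb(comb(l, a), d(j, comb(l, a), l), l, b, l), comb(d(l, c, j), l, j, j, comb(j, a))), d(comb(l, b, j, l), d(l, c, c), comb(b, comb(comb(c, l), b)))), comb(d(comb(j, d(c, comb(a, b), comb(a, c)), comb(c, d(comb(c, a), c, l)), d(j, comb(a, b), b), b, c), d(comb(comb(l, l), c), comb(b, comb(c, c)), d(j, b, j)), comb(b, l, l, comb(a, l))), comb(b, b)), l), j, b)  →  d(d(comb(d(comb(b, b, c, c, c, l, l), comb(b, d(j, l, l), l, l, l), comb(d(l, c, j), j, j, j, l)), d(comb(b, j, l, l), d(l, c, c), comb(b, b, c, l))), comb(b, b, d(comb(b, c, c, d(c, b, c), d(c, c, l), d(j, b, b), j), d(comb(c, l, l), comb(b, c, c), d(j, b, j)), comb(b, l, l, l))), l), j, b)
Sort arguments:  comb(b, d(d(comb(d(comb(b, b, c, c, c, l, l), comb(b, d(j, l, l), l, l, l), comb(d(l, c, j), j, j, j, l)), d(comb(b, j, l, l), d(l, c, c), comb(b, b, c, l))), comb(b, b, d(comb(b, c, c, d(c, b, c), d(c, c, l), d(j, b, b), j), d(comb(c, l, l), comb(b, c, c), d(j, b, j)), comb(b, l, l, l))), l), j, b), j, l)

Answer: comb(b, d(d(comb(d(comb(b, b, c, c, c, l, l), comb(b, d(j, l, l), l, l, l), comb(d(l, c, j), j, j, j, l)), d(comb(b, j, l, l), d(l, c, c), comb(b, b, c, l))), comb(b, b, d(comb(b, c, c, d(c, b, c), d(c, c, l), d(j, b, b), j), d(comb(c, l, l), comb(b, c, c), d(j, b, j)), comb(b, l, l, l))), l), j, b), j, l)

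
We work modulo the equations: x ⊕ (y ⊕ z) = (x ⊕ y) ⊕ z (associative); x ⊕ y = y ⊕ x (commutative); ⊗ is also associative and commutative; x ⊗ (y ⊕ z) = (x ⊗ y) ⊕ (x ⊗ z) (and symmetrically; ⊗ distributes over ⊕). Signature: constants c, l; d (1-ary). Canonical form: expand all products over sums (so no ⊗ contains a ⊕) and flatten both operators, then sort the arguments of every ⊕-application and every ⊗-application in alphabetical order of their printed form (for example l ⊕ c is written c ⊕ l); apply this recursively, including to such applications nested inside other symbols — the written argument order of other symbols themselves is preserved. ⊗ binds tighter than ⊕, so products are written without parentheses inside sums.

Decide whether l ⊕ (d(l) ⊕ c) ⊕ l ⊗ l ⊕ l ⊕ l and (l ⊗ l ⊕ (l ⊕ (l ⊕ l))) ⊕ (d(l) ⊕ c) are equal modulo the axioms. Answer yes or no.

Answer: yes — both canonical forms are c ⊕ d(l) ⊕ l ⊕ l ⊕ l ⊕ l ⊗ l

Derivation:
Left:  l ⊕ (d(l) ⊕ c) ⊕ l ⊗ l ⊕ l ⊕ l
  Merge nested applications:  l ⊕ d(l) ⊕ c ⊕ l ⊗ l ⊕ l ⊕ l
  Order the arguments:  c ⊕ d(l) ⊕ l ⊕ l ⊕ l ⊕ l ⊗ l
Right:  (l ⊗ l ⊕ (l ⊕ (l ⊕ l))) ⊕ (d(l) ⊕ c)
  Merge nested applications:  l ⊗ l ⊕ l ⊕ l ⊕ l ⊕ d(l) ⊕ c
  Sort:  c ⊕ d(l) ⊕ l ⊕ l ⊕ l ⊕ l ⊗ l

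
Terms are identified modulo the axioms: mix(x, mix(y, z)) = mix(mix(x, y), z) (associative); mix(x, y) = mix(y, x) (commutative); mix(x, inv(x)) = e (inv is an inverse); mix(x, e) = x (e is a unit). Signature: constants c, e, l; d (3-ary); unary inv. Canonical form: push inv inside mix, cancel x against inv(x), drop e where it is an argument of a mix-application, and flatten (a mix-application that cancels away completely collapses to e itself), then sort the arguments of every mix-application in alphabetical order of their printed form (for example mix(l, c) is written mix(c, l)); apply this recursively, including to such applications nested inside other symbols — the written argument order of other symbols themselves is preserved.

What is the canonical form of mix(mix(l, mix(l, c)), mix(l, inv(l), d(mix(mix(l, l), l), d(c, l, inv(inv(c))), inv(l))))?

Push inv inside:  distribute inv over mix and collapse double inv
Collect:  mix(l, l, c, d(mix(l, l, l), d(c, l, c), inv(l)))
Sort arguments:  mix(c, d(mix(l, l, l), d(c, l, c), inv(l)), l, l)

Answer: mix(c, d(mix(l, l, l), d(c, l, c), inv(l)), l, l)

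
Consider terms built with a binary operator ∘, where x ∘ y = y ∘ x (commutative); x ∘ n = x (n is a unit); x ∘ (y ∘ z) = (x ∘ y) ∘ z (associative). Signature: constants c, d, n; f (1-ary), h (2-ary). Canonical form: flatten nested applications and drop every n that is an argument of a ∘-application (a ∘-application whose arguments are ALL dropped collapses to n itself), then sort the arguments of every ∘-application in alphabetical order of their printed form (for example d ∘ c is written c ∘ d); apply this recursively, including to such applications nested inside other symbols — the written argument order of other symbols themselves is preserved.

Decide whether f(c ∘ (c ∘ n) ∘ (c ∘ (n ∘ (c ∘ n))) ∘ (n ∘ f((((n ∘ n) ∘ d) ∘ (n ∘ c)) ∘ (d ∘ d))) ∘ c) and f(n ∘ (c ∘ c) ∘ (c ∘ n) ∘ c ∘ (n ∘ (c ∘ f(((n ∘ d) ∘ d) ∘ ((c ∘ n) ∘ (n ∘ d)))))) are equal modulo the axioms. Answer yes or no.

Left:  f(c ∘ (c ∘ n) ∘ (c ∘ (n ∘ (c ∘ n))) ∘ (n ∘ f((((n ∘ n) ∘ d) ∘ (n ∘ c)) ∘ (d ∘ d))) ∘ c)
  Work inside:  c ∘ (c ∘ n) ∘ (c ∘ (n ∘ (c ∘ n))) ∘ (n ∘ f((((n ∘ n) ∘ d) ∘ (n ∘ c)) ∘ (d ∘ d))) ∘ c
  Flatten:  c ∘ c ∘ n ∘ c ∘ n ∘ c ∘ n ∘ n ∘ f((((n ∘ n) ∘ d) ∘ (n ∘ c)) ∘ (d ∘ d)) ∘ c
  Inside:  f((((n ∘ n) ∘ d) ∘ (n ∘ c)) ∘ (d ∘ d))  →  f(c ∘ d ∘ d ∘ d)
  Units out:  drop n (×4)
  Order the arguments:  c ∘ c ∘ c ∘ c ∘ c ∘ f(c ∘ d ∘ d ∘ d)
  Reassemble:  f(c ∘ c ∘ c ∘ c ∘ c ∘ f(c ∘ d ∘ d ∘ d))
Right:  f(n ∘ (c ∘ c) ∘ (c ∘ n) ∘ c ∘ (n ∘ (c ∘ f(((n ∘ d) ∘ d) ∘ ((c ∘ n) ∘ (n ∘ d))))))
  Focus inside:  n ∘ (c ∘ c) ∘ (c ∘ n) ∘ c ∘ (n ∘ (c ∘ f(((n ∘ d) ∘ d) ∘ ((c ∘ n) ∘ (n ∘ d)))))
  Un-nest:  n ∘ c ∘ c ∘ c ∘ n ∘ c ∘ n ∘ c ∘ f(((n ∘ d) ∘ d) ∘ ((c ∘ n) ∘ (n ∘ d)))
  Simplify inside:  f(((n ∘ d) ∘ d) ∘ ((c ∘ n) ∘ (n ∘ d)))  →  f(c ∘ d ∘ d ∘ d)
  Units out:  drop n (×3)
  Sort:  c ∘ c ∘ c ∘ c ∘ c ∘ f(c ∘ d ∘ d ∘ d)
  Put back:  f(c ∘ c ∘ c ∘ c ∘ c ∘ f(c ∘ d ∘ d ∘ d))

Answer: yes — both canonical forms are f(c ∘ c ∘ c ∘ c ∘ c ∘ f(c ∘ d ∘ d ∘ d))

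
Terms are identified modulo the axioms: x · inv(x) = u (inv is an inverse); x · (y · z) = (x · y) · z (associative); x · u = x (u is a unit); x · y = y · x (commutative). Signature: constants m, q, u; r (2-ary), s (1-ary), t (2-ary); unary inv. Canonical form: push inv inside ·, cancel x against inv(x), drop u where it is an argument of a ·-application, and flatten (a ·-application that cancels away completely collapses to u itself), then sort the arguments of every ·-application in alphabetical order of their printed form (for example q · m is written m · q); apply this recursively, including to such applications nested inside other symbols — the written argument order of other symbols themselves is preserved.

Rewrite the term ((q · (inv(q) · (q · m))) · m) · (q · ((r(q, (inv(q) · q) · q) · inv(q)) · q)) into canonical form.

Answer: m · m · q · q · r(q, q)

Derivation:
Collect terms:  q · q · m · m · r(q, q)
Sort arguments:  m · m · q · q · r(q, q)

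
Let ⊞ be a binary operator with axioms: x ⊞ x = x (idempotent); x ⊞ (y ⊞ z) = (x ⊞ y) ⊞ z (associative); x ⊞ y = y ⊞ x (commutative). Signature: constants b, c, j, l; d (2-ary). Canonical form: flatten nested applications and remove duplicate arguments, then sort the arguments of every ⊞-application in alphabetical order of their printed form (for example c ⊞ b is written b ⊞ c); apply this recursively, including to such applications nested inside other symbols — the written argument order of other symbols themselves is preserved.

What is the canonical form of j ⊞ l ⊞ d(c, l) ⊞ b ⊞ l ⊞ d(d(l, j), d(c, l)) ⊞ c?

Answer: b ⊞ c ⊞ d(c, l) ⊞ d(d(l, j), d(c, l)) ⊞ j ⊞ l

Derivation:
Deduplicate:  drop duplicate l
Order the arguments:  b ⊞ c ⊞ d(c, l) ⊞ d(d(l, j), d(c, l)) ⊞ j ⊞ l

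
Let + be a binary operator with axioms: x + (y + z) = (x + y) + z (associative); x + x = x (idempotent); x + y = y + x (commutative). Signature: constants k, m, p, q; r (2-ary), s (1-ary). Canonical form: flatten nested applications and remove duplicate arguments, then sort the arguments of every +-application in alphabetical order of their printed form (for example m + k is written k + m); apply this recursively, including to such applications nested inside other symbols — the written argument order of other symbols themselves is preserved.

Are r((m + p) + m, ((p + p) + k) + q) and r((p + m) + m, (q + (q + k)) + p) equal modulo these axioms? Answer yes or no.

Answer: yes — both canonical forms are r(m + p, k + p + q)

Derivation:
Left:  r((m + p) + m, ((p + p) + k) + q)
  Work inside:  ((p + p) + k) + q
  Flatten:  p + p + k + q
  Idempotence:  drop duplicate p
  Sort:  k + p + q
  Rebuild:  r(m + p, k + p + q)
Right:  r((p + m) + m, (q + (q + k)) + p)
  Focus inside:  (q + (q + k)) + p
  Un-nest:  q + q + k + p
  Deduplicate:  drop duplicate q
  Sort:  k + p + q
  Put back:  r(m + p, k + p + q)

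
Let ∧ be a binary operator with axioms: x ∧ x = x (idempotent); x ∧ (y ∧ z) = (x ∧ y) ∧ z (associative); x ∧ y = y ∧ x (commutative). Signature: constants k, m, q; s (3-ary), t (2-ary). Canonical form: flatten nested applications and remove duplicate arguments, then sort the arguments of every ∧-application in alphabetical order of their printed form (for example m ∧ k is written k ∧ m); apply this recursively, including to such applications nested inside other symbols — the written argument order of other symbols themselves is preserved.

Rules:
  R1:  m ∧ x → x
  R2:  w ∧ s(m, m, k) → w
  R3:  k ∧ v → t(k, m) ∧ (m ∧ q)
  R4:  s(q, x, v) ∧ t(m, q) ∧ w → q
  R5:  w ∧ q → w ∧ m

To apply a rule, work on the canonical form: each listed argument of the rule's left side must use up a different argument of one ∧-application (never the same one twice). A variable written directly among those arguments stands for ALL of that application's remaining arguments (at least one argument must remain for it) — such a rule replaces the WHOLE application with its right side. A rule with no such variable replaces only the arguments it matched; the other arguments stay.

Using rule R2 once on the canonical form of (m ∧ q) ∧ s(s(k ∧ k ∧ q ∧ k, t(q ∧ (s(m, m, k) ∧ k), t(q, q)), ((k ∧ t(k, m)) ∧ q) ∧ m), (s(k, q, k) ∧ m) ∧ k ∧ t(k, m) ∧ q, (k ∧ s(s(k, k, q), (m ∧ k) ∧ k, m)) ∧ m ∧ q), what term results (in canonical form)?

Canonical form:  m ∧ q ∧ s(s(k ∧ q, t(k ∧ q ∧ s(m, m, k), t(q, q)), k ∧ m ∧ q ∧ t(k, m)), k ∧ m ∧ q ∧ s(k, q, k) ∧ t(k, m), k ∧ m ∧ q ∧ s(s(k, k, q), k ∧ m, m))
Apply R2:  consuming s(m, m, k);  w := k ∧ q
The extension variable absorbs all remaining arguments, so the whole application is rewritten.
Giving:  m ∧ q ∧ s(s(k ∧ q, t(k ∧ q, t(q, q)), k ∧ m ∧ q ∧ t(k, m)), k ∧ m ∧ q ∧ s(k, q, k) ∧ t(k, m), k ∧ m ∧ q ∧ s(s(k, k, q), k ∧ m, m))

Answer: m ∧ q ∧ s(s(k ∧ q, t(k ∧ q, t(q, q)), k ∧ m ∧ q ∧ t(k, m)), k ∧ m ∧ q ∧ s(k, q, k) ∧ t(k, m), k ∧ m ∧ q ∧ s(s(k, k, q), k ∧ m, m))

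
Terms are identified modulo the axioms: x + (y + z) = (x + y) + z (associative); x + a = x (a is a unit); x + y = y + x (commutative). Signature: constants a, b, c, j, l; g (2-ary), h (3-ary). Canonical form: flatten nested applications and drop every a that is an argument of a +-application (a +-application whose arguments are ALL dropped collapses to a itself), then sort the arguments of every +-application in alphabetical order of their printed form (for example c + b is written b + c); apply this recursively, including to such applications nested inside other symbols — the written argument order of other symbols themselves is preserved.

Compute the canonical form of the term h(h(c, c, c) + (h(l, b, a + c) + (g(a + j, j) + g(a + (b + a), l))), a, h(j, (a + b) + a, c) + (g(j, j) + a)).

Answer: h(g(b, l) + g(j, j) + h(c, c, c) + h(l, b, c), a, g(j, j) + h(j, b, c))

Derivation:
Descend into:  h(c, c, c) + (h(l, b, a + c) + (g(a + j, j) + g(a + (b + a), l)))
Un-nest:  h(c, c, c) + h(l, b, a + c) + g(a + j, j) + g(a + (b + a), l)
Inside:  h(l, b, a + c)  →  h(l, b, c)
Canonicalize subterm:  g(a + j, j)  →  g(j, j)
Inside:  g(a + (b + a), l)  →  g(b, l)
Sort arguments:  g(b, l) + g(j, j) + h(c, c, c) + h(l, b, c)
Reassemble:  h(g(b, l) + g(j, j) + h(c, c, c) + h(l, b, c), a, g(j, j) + h(j, b, c))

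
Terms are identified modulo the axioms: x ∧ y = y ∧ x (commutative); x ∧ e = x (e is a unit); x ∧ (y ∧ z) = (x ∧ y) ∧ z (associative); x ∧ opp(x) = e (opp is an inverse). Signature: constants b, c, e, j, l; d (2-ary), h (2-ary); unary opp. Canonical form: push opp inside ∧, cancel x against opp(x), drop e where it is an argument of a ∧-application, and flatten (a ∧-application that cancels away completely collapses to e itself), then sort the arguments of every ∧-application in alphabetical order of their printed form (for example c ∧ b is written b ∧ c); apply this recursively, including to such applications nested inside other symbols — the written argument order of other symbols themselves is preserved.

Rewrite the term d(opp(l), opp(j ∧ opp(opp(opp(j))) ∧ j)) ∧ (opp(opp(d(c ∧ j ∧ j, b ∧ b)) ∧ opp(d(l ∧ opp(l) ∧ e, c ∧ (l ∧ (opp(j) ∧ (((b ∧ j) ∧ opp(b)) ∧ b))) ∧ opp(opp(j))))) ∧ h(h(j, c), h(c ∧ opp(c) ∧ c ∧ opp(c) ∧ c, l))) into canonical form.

Push opp inside:  distribute opp over ∧ and collapse double opp
Collect terms:  d(opp(l), opp(j)) ∧ d(c ∧ j ∧ j, b ∧ b) ∧ d(e, b ∧ c ∧ j ∧ l) ∧ h(h(j, c), h(c, l))
Sort:  d(c ∧ j ∧ j, b ∧ b) ∧ d(e, b ∧ c ∧ j ∧ l) ∧ d(opp(l), opp(j)) ∧ h(h(j, c), h(c, l))

Answer: d(c ∧ j ∧ j, b ∧ b) ∧ d(e, b ∧ c ∧ j ∧ l) ∧ d(opp(l), opp(j)) ∧ h(h(j, c), h(c, l))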